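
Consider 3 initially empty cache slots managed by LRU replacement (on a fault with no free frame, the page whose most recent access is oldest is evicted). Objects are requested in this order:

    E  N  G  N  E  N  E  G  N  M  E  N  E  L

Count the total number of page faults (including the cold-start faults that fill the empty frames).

E → miss, frames [E]
N → miss, frames [E, N]
G → miss, frames [E, N, G]
N → hit
E → hit
N → hit
E → hit
G → hit
N → hit
M → miss, evict E, frames [G, N, M]
E → miss, evict G, frames [N, M, E]
N → hit
E → hit
L → miss, evict M, frames [N, E, L]
Page faults: 6.

6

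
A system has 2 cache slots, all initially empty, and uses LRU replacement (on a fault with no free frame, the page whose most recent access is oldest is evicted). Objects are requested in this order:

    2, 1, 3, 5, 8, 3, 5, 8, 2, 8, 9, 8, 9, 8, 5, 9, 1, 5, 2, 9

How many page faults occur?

16

2: miss, frames [2]
1: miss, frames [2, 1]
3: miss, evict 2, frames [1, 3]
5: miss, evict 1, frames [3, 5]
8: miss, evict 3, frames [5, 8]
3: miss, evict 5, frames [8, 3]
5: miss, evict 8, frames [3, 5]
8: miss, evict 3, frames [5, 8]
2: miss, evict 5, frames [8, 2]
8: hit
9: miss, evict 2, frames [8, 9]
8: hit
9: hit
8: hit
5: miss, evict 9, frames [8, 5]
9: miss, evict 8, frames [5, 9]
1: miss, evict 5, frames [9, 1]
5: miss, evict 9, frames [1, 5]
2: miss, evict 1, frames [5, 2]
9: miss, evict 5, frames [2, 9]
Page faults: 16.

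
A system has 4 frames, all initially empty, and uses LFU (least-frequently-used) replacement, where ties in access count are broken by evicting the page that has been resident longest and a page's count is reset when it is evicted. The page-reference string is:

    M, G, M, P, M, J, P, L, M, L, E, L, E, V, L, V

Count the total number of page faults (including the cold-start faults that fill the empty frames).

M → miss, frames {M}
G → miss, frames {M,G}
M → hit
P → miss, frames {M,G,P}
M → hit
J → miss, frames {M,G,P,J}
P → hit
L → miss, evict G, frames {M,P,J,L}
M → hit
L → hit
E → miss, evict J, frames {M,P,L,E}
L → hit
E → hit
V → miss, evict P, frames {M,L,E,V}
L → hit
V → hit
Page faults: 7.

7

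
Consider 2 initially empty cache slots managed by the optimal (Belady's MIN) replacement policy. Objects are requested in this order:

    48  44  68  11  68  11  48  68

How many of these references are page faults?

5

48 → miss, frames (48)
44 → miss, frames (48 44)
68 → miss, evict 44, frames (48 68)
11 → miss, evict 48, frames (68 11)
68 → hit
11 → hit
48 → miss, evict 11, frames (68 48)
68 → hit
Page faults: 5.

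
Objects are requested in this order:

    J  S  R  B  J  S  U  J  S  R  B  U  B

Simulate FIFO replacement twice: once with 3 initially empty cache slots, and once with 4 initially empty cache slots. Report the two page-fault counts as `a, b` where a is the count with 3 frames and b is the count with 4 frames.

9, 10

3 frames: F F F F F F F . . F F . . → 9 faults.
4 frames: F F F F . . F F F F F F . → 10 faults.
10 > 9: adding a frame increased faults — Belady's anomaly.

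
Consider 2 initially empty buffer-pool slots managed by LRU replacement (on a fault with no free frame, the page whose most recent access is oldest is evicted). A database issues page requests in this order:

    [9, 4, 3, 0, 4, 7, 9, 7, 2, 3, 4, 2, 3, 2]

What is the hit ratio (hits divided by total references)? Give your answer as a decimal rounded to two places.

0.14

9: fault, frames [9]
4: fault, frames [9, 4]
3: fault, evict 9, frames [4, 3]
0: fault, evict 4, frames [3, 0]
4: fault, evict 3, frames [0, 4]
7: fault, evict 0, frames [4, 7]
9: fault, evict 4, frames [7, 9]
7: hit
2: fault, evict 9, frames [7, 2]
3: fault, evict 7, frames [2, 3]
4: fault, evict 2, frames [3, 4]
2: fault, evict 3, frames [4, 2]
3: fault, evict 4, frames [2, 3]
2: hit
Hits: 2 of 14 references → 2/14 = 0.1429.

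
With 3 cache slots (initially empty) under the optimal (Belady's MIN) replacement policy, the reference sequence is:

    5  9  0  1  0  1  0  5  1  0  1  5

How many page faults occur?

4

5 → miss, frames [5]
9 → miss, frames [5, 9]
0 → miss, frames [5, 9, 0]
1 → miss, evict 9, frames [5, 0, 1]
0 → hit
1 → hit
0 → hit
5 → hit
1 → hit
0 → hit
1 → hit
5 → hit
Page faults: 4.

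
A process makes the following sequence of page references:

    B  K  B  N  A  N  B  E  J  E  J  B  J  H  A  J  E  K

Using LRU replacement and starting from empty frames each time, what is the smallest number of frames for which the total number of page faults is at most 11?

3

f=1: 18 faults
f=2: 13 faults
f=3: 10 faults
f=4: 10 faults
f=5: 9 faults
f=6: 8 faults
f=7: 7 faults
Smallest f with faults ≤ 11 is 3.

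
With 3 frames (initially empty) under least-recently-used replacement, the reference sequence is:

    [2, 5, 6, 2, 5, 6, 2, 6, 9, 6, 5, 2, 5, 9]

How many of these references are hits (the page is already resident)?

2 -> miss, frames (2)
5 -> miss, frames (2 5)
6 -> miss, frames (2 5 6)
2 -> hit
5 -> hit
6 -> hit
2 -> hit
6 -> hit
9 -> miss, evict 5, frames (2 6 9)
6 -> hit
5 -> miss, evict 2, frames (9 6 5)
2 -> miss, evict 9, frames (6 5 2)
5 -> hit
9 -> miss, evict 6, frames (2 5 9)
Hits: 7.

7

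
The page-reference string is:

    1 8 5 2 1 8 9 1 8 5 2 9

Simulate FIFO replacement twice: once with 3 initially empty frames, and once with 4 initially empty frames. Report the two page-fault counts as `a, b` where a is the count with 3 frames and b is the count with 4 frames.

3 frames: F F F F F F F . . F F . → 9 faults.
4 frames: F F F F . . F F F F F F → 10 faults.
10 > 9: adding a frame increased faults — Belady's anomaly.

9, 10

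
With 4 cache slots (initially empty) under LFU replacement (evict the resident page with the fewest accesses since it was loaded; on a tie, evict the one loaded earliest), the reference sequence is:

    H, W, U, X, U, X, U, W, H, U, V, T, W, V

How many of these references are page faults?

7

H -> miss, frames (H)
W -> miss, frames (H W)
U -> miss, frames (H W U)
X -> miss, frames (H W U X)
U -> hit
X -> hit
U -> hit
W -> hit
H -> hit
U -> hit
V -> miss, evict H, frames (W U X V)
T -> miss, evict V, frames (W U X T)
W -> hit
V -> miss, evict T, frames (W U X V)
Page faults: 7.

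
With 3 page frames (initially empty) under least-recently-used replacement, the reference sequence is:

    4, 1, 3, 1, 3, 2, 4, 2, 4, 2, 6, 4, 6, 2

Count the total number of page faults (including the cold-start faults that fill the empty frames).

6

4: miss, frames {4}
1: miss, frames {4,1}
3: miss, frames {4,1,3}
1: hit
3: hit
2: miss, evict 4, frames {1,3,2}
4: miss, evict 1, frames {3,2,4}
2: hit
4: hit
2: hit
6: miss, evict 3, frames {4,2,6}
4: hit
6: hit
2: hit
Page faults: 6.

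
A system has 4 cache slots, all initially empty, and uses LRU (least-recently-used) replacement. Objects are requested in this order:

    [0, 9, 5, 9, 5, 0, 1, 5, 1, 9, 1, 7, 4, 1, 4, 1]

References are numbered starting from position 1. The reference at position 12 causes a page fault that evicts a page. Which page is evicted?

pos 1: 0 → miss, frames (0)
pos 2: 9 → miss, frames (0 9)
pos 3: 5 → miss, frames (0 9 5)
pos 4: 9 → hit
pos 5: 5 → hit
pos 6: 0 → hit
pos 7: 1 → miss, frames (9 5 0 1)
pos 8: 5 → hit
pos 9: 1 → hit
pos 10: 9 → hit
pos 11: 1 → hit
pos 12: 7 → miss, evict 0, frames (5 9 1 7)
At position 12, page 0 is evicted.

0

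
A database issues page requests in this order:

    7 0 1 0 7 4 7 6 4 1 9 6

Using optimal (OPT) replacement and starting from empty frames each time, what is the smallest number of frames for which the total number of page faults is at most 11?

2

f=1: 12 faults
f=2: 8 faults
f=3: 6 faults
f=4: 6 faults
f=5: 6 faults
f=6: 6 faults
Smallest f with faults ≤ 11 is 2.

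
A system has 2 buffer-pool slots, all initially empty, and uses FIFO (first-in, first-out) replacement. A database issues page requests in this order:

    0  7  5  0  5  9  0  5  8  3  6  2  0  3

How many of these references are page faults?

0: miss, frames [0]
7: miss, frames [0, 7]
5: miss, evict 0, frames [7, 5]
0: miss, evict 7, frames [5, 0]
5: hit
9: miss, evict 5, frames [0, 9]
0: hit
5: miss, evict 0, frames [9, 5]
8: miss, evict 9, frames [5, 8]
3: miss, evict 5, frames [8, 3]
6: miss, evict 8, frames [3, 6]
2: miss, evict 3, frames [6, 2]
0: miss, evict 6, frames [2, 0]
3: miss, evict 2, frames [0, 3]
Page faults: 12.

12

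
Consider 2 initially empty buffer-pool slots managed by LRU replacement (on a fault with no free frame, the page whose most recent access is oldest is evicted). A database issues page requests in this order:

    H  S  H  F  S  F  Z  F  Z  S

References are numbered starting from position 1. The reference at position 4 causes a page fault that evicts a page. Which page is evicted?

pos 1: H → fault, frames {H}
pos 2: S → fault, frames {H,S}
pos 3: H → hit
pos 4: F → fault, evict S, frames {H,F}
At position 4, page S is evicted.

S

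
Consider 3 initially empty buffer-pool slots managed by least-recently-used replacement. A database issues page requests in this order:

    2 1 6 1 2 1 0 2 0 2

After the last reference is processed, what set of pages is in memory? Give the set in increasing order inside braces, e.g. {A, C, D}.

2 -> miss, frames {2}
1 -> miss, frames {2,1}
6 -> miss, frames {2,1,6}
1 -> hit
2 -> hit
1 -> hit
0 -> miss, evict 6, frames {2,1,0}
2 -> hit
0 -> hit
2 -> hit

{0, 1, 2}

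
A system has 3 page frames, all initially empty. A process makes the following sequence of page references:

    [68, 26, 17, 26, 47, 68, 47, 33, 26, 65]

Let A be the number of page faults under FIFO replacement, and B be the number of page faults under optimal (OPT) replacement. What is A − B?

Under FIFO: F F F . F F . F F F → 8 faults.
Under OPT: F F F . F . . F . F → 6 faults.
A − B = 8 − 6 = 2.

2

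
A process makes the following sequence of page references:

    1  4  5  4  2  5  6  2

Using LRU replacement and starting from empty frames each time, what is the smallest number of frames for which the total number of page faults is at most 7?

f=1: 8 faults
f=2: 7 faults
f=3: 5 faults
f=4: 5 faults
f=5: 5 faults
Smallest f with faults ≤ 7 is 2.

2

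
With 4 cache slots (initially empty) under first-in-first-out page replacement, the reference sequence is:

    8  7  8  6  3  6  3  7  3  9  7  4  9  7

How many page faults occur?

8 → miss, frames (8)
7 → miss, frames (8 7)
8 → hit
6 → miss, frames (8 7 6)
3 → miss, frames (8 7 6 3)
6 → hit
3 → hit
7 → hit
3 → hit
9 → miss, evict 8, frames (7 6 3 9)
7 → hit
4 → miss, evict 7, frames (6 3 9 4)
9 → hit
7 → miss, evict 6, frames (3 9 4 7)
Page faults: 7.

7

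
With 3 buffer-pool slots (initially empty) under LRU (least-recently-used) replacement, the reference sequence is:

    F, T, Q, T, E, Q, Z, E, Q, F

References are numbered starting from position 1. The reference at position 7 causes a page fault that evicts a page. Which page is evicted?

pos 1: F -> miss, frames {F}
pos 2: T -> miss, frames {F,T}
pos 3: Q -> miss, frames {F,T,Q}
pos 4: T -> hit
pos 5: E -> miss, evict F, frames {Q,T,E}
pos 6: Q -> hit
pos 7: Z -> miss, evict T, frames {E,Q,Z}
At position 7, page T is evicted.

T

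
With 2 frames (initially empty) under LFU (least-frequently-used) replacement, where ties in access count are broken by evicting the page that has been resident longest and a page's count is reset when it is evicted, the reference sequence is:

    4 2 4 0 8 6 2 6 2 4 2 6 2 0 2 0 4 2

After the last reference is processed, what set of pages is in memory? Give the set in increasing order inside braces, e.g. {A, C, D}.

{2, 4}

4: fault, frames (4)
2: fault, frames (4 2)
4: hit
0: fault, evict 2, frames (4 0)
8: fault, evict 0, frames (4 8)
6: fault, evict 8, frames (4 6)
2: fault, evict 6, frames (4 2)
6: fault, evict 2, frames (4 6)
2: fault, evict 6, frames (4 2)
4: hit
2: hit
6: fault, evict 2, frames (4 6)
2: fault, evict 6, frames (4 2)
0: fault, evict 2, frames (4 0)
2: fault, evict 0, frames (4 2)
0: fault, evict 2, frames (4 0)
4: hit
2: fault, evict 0, frames (4 2)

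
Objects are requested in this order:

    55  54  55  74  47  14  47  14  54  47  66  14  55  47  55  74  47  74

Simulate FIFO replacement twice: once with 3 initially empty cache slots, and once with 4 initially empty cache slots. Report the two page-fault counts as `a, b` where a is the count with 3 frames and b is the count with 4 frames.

3 frames: F F . F F F . . F . F . F F . F . . → 10 faults.
4 frames: F F . F F F . . . . F . F . . F F . → 9 faults.
9 < 10: adding a frame reduced faults, as is typical.

10, 9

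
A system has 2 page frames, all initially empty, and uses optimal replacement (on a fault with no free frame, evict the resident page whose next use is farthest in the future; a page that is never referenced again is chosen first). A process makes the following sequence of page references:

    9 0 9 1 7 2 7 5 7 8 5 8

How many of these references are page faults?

7

9: miss, frames (9)
0: miss, frames (9 0)
9: hit
1: miss, evict 0, frames (9 1)
7: miss, evict 1, frames (9 7)
2: miss, evict 9, frames (7 2)
7: hit
5: miss, evict 2, frames (7 5)
7: hit
8: miss, evict 7, frames (5 8)
5: hit
8: hit
Page faults: 7.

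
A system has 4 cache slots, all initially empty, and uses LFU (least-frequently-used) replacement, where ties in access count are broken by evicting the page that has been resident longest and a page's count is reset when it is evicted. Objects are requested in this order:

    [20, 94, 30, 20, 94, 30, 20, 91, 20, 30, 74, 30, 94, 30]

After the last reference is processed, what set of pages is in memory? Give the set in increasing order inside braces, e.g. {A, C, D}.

{20, 30, 74, 94}

20: fault, frames [20]
94: fault, frames [20, 94]
30: fault, frames [20, 94, 30]
20: hit
94: hit
30: hit
20: hit
91: fault, frames [20, 94, 30, 91]
20: hit
30: hit
74: fault, evict 91, frames [20, 94, 30, 74]
30: hit
94: hit
30: hit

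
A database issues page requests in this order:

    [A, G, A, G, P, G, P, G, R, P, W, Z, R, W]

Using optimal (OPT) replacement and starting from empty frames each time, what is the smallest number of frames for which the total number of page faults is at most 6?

3

f=1: 14 faults
f=2: 7 faults
f=3: 6 faults
f=4: 6 faults
f=5: 6 faults
f=6: 6 faults
Smallest f with faults ≤ 6 is 3.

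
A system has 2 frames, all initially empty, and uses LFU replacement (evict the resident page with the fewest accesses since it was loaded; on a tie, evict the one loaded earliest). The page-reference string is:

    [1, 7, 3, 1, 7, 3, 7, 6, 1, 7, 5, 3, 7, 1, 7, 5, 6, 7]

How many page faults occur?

1: miss, frames [1]
7: miss, frames [1, 7]
3: miss, evict 1, frames [7, 3]
1: miss, evict 7, frames [3, 1]
7: miss, evict 3, frames [1, 7]
3: miss, evict 1, frames [7, 3]
7: hit
6: miss, evict 3, frames [7, 6]
1: miss, evict 6, frames [7, 1]
7: hit
5: miss, evict 1, frames [7, 5]
3: miss, evict 5, frames [7, 3]
7: hit
1: miss, evict 3, frames [7, 1]
7: hit
5: miss, evict 1, frames [7, 5]
6: miss, evict 5, frames [7, 6]
7: hit
Page faults: 13.

13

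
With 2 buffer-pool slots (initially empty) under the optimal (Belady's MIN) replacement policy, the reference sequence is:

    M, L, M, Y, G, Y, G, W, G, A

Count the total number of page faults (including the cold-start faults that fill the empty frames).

6

M -> fault, frames [M]
L -> fault, frames [M, L]
M -> hit
Y -> fault, evict L, frames [M, Y]
G -> fault, evict M, frames [Y, G]
Y -> hit
G -> hit
W -> fault, evict Y, frames [G, W]
G -> hit
A -> fault, evict W, frames [G, A]
Page faults: 6.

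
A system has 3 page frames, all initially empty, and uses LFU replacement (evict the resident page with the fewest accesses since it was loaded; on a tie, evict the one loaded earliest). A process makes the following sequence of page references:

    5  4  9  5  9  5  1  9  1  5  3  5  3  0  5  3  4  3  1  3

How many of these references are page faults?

11

5 -> fault, frames [5]
4 -> fault, frames [5, 4]
9 -> fault, frames [5, 4, 9]
5 -> hit
9 -> hit
5 -> hit
1 -> fault, evict 4, frames [5, 9, 1]
9 -> hit
1 -> hit
5 -> hit
3 -> fault, evict 1, frames [5, 9, 3]
5 -> hit
3 -> hit
0 -> fault, evict 3, frames [5, 9, 0]
5 -> hit
3 -> fault, evict 0, frames [5, 9, 3]
4 -> fault, evict 3, frames [5, 9, 4]
3 -> fault, evict 4, frames [5, 9, 3]
1 -> fault, evict 3, frames [5, 9, 1]
3 -> fault, evict 1, frames [5, 9, 3]
Page faults: 11.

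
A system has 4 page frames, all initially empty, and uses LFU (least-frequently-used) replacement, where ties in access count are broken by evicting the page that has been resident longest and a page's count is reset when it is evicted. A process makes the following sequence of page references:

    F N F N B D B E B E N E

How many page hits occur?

7

F → fault, frames [F]
N → fault, frames [F, N]
F → hit
N → hit
B → fault, frames [F, N, B]
D → fault, frames [F, N, B, D]
B → hit
E → fault, evict D, frames [F, N, B, E]
B → hit
E → hit
N → hit
E → hit
Hits: 7.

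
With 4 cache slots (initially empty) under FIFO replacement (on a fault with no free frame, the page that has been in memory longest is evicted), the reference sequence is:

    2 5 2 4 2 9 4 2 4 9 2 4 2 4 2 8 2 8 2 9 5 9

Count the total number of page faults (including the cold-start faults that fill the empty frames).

2: fault, frames [2]
5: fault, frames [2, 5]
2: hit
4: fault, frames [2, 5, 4]
2: hit
9: fault, frames [2, 5, 4, 9]
4: hit
2: hit
4: hit
9: hit
2: hit
4: hit
2: hit
4: hit
2: hit
8: fault, evict 2, frames [5, 4, 9, 8]
2: fault, evict 5, frames [4, 9, 8, 2]
8: hit
2: hit
9: hit
5: fault, evict 4, frames [9, 8, 2, 5]
9: hit
Page faults: 7.

7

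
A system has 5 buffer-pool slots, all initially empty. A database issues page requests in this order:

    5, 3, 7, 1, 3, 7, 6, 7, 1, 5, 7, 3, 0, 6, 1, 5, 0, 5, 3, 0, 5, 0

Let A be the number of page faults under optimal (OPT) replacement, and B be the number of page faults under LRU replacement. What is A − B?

Under OPT: F F F F . . F . . . . . F . . . . . . . . . → 6 faults.
Under LRU: F F F F . . F . . . . . F F F F . . . . . . → 9 faults.
A − B = 6 − 9 = -3.

-3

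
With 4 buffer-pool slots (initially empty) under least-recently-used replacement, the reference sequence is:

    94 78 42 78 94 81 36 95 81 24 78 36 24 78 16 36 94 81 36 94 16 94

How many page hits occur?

10

94: miss, frames (94)
78: miss, frames (94 78)
42: miss, frames (94 78 42)
78: hit
94: hit
81: miss, frames (42 78 94 81)
36: miss, evict 42, frames (78 94 81 36)
95: miss, evict 78, frames (94 81 36 95)
81: hit
24: miss, evict 94, frames (36 95 81 24)
78: miss, evict 36, frames (95 81 24 78)
36: miss, evict 95, frames (81 24 78 36)
24: hit
78: hit
16: miss, evict 81, frames (36 24 78 16)
36: hit
94: miss, evict 24, frames (78 16 36 94)
81: miss, evict 78, frames (16 36 94 81)
36: hit
94: hit
16: hit
94: hit
Hits: 10.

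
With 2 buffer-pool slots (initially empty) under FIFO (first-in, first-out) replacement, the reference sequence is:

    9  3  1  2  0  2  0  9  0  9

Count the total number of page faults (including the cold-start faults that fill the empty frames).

6

9 -> fault, frames (9)
3 -> fault, frames (9 3)
1 -> fault, evict 9, frames (3 1)
2 -> fault, evict 3, frames (1 2)
0 -> fault, evict 1, frames (2 0)
2 -> hit
0 -> hit
9 -> fault, evict 2, frames (0 9)
0 -> hit
9 -> hit
Page faults: 6.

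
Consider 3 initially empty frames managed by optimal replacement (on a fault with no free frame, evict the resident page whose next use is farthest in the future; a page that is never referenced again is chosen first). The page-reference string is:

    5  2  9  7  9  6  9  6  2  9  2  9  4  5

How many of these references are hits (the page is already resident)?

7

5: miss, frames {5}
2: miss, frames {5,2}
9: miss, frames {5,2,9}
7: miss, evict 5, frames {2,9,7}
9: hit
6: miss, evict 7, frames {2,9,6}
9: hit
6: hit
2: hit
9: hit
2: hit
9: hit
4: miss, evict 6, frames {2,9,4}
5: miss, evict 4, frames {2,9,5}
Hits: 7.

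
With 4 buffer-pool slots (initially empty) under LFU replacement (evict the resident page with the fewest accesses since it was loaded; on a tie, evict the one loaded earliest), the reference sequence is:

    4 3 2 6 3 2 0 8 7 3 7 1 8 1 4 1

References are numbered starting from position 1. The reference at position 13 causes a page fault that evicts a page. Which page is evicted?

pos 1: 4: fault, frames [4]
pos 2: 3: fault, frames [4, 3]
pos 3: 2: fault, frames [4, 3, 2]
pos 4: 6: fault, frames [4, 3, 2, 6]
pos 5: 3: hit
pos 6: 2: hit
pos 7: 0: fault, evict 4, frames [3, 2, 6, 0]
pos 8: 8: fault, evict 6, frames [3, 2, 0, 8]
pos 9: 7: fault, evict 0, frames [3, 2, 8, 7]
pos 10: 3: hit
pos 11: 7: hit
pos 12: 1: fault, evict 8, frames [3, 2, 7, 1]
pos 13: 8: fault, evict 1, frames [3, 2, 7, 8]
At position 13, page 1 is evicted.

1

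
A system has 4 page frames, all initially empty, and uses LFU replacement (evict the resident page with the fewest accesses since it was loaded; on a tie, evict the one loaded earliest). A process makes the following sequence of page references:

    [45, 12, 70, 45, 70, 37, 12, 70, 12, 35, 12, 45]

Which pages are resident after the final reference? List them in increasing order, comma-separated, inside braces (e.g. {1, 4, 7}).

{12, 35, 45, 70}

45 -> miss, frames {45}
12 -> miss, frames {45,12}
70 -> miss, frames {45,12,70}
45 -> hit
70 -> hit
37 -> miss, frames {45,12,70,37}
12 -> hit
70 -> hit
12 -> hit
35 -> miss, evict 37, frames {45,12,70,35}
12 -> hit
45 -> hit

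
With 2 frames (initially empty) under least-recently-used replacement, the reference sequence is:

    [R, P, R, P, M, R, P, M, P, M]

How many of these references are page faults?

R → fault, frames (R)
P → fault, frames (R P)
R → hit
P → hit
M → fault, evict R, frames (P M)
R → fault, evict P, frames (M R)
P → fault, evict M, frames (R P)
M → fault, evict R, frames (P M)
P → hit
M → hit
Page faults: 6.

6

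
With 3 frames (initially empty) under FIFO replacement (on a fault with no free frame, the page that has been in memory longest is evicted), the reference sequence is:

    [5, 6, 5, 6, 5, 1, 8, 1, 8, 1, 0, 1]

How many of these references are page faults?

5

5: fault, frames (5)
6: fault, frames (5 6)
5: hit
6: hit
5: hit
1: fault, frames (5 6 1)
8: fault, evict 5, frames (6 1 8)
1: hit
8: hit
1: hit
0: fault, evict 6, frames (1 8 0)
1: hit
Page faults: 5.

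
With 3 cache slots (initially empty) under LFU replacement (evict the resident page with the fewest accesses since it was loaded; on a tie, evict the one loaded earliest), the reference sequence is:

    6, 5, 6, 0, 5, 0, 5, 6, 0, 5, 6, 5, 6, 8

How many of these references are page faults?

4

6 → fault, frames (6)
5 → fault, frames (6 5)
6 → hit
0 → fault, frames (6 5 0)
5 → hit
0 → hit
5 → hit
6 → hit
0 → hit
5 → hit
6 → hit
5 → hit
6 → hit
8 → fault, evict 0, frames (6 5 8)
Page faults: 4.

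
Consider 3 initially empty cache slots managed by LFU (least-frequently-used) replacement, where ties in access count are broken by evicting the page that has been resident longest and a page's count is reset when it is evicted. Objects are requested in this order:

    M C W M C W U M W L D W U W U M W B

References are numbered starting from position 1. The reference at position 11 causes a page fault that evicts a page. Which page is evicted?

L

pos 1: M -> fault, frames [M]
pos 2: C -> fault, frames [M, C]
pos 3: W -> fault, frames [M, C, W]
pos 4: M -> hit
pos 5: C -> hit
pos 6: W -> hit
pos 7: U -> fault, evict M, frames [C, W, U]
pos 8: M -> fault, evict U, frames [C, W, M]
pos 9: W -> hit
pos 10: L -> fault, evict M, frames [C, W, L]
pos 11: D -> fault, evict L, frames [C, W, D]
At position 11, page L is evicted.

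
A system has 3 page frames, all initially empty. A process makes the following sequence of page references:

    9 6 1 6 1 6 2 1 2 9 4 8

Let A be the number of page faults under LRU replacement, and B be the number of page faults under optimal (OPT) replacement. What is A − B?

Under LRU: F F F . . . F . . F F F → 7 faults.
Under OPT: F F F . . . F . . . F F → 6 faults.
A − B = 7 − 6 = 1.

1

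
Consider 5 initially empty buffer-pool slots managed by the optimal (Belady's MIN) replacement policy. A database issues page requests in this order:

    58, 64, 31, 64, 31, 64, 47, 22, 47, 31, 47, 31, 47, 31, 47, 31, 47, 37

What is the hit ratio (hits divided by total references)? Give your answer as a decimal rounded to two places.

58 -> fault, frames [58]
64 -> fault, frames [58, 64]
31 -> fault, frames [58, 64, 31]
64 -> hit
31 -> hit
64 -> hit
47 -> fault, frames [58, 64, 31, 47]
22 -> fault, frames [58, 64, 31, 47, 22]
47 -> hit
31 -> hit
47 -> hit
31 -> hit
47 -> hit
31 -> hit
47 -> hit
31 -> hit
47 -> hit
37 -> fault, evict 22, frames [58, 64, 31, 47, 37]
Hits: 12 of 18 references → 12/18 = 0.6667.

0.67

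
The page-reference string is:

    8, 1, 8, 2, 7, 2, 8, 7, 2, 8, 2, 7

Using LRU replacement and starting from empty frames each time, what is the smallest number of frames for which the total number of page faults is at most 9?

f=1: 12 faults
f=2: 9 faults
f=3: 4 faults
f=4: 4 faults
Smallest f with faults ≤ 9 is 2.

2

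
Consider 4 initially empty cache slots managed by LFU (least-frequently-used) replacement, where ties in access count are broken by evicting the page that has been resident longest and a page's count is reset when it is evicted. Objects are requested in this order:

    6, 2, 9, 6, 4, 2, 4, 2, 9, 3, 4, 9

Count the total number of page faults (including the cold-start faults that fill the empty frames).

5

6 -> miss, frames [6]
2 -> miss, frames [6, 2]
9 -> miss, frames [6, 2, 9]
6 -> hit
4 -> miss, frames [6, 2, 9, 4]
2 -> hit
4 -> hit
2 -> hit
9 -> hit
3 -> miss, evict 6, frames [2, 9, 4, 3]
4 -> hit
9 -> hit
Page faults: 5.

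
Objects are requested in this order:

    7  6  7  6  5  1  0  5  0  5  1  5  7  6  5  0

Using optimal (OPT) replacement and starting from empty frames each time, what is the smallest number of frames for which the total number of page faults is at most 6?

4

f=1: 16 faults
f=2: 9 faults
f=3: 7 faults
f=4: 6 faults
f=5: 5 faults
Smallest f with faults ≤ 6 is 4.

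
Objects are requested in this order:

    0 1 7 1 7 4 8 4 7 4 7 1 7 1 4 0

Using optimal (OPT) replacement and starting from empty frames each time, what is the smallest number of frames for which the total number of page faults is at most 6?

4

f=1: 16 faults
f=2: 9 faults
f=3: 7 faults
f=4: 6 faults
f=5: 5 faults
Smallest f with faults ≤ 6 is 4.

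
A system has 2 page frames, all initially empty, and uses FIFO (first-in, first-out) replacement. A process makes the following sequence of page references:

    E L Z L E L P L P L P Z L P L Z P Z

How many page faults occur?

10

E → miss, frames [E]
L → miss, frames [E, L]
Z → miss, evict E, frames [L, Z]
L → hit
E → miss, evict L, frames [Z, E]
L → miss, evict Z, frames [E, L]
P → miss, evict E, frames [L, P]
L → hit
P → hit
L → hit
P → hit
Z → miss, evict L, frames [P, Z]
L → miss, evict P, frames [Z, L]
P → miss, evict Z, frames [L, P]
L → hit
Z → miss, evict L, frames [P, Z]
P → hit
Z → hit
Page faults: 10.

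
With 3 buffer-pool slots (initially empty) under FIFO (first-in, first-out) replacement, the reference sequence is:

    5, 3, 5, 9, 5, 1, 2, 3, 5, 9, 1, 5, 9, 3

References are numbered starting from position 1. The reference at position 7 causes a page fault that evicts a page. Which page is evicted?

pos 1: 5 -> miss, frames {5}
pos 2: 3 -> miss, frames {5,3}
pos 3: 5 -> hit
pos 4: 9 -> miss, frames {5,3,9}
pos 5: 5 -> hit
pos 6: 1 -> miss, evict 5, frames {3,9,1}
pos 7: 2 -> miss, evict 3, frames {9,1,2}
At position 7, page 3 is evicted.

3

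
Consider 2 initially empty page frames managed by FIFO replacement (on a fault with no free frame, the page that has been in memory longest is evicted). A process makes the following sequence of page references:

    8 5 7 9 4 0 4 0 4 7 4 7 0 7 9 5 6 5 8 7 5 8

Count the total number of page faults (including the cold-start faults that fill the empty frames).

8 -> fault, frames (8)
5 -> fault, frames (8 5)
7 -> fault, evict 8, frames (5 7)
9 -> fault, evict 5, frames (7 9)
4 -> fault, evict 7, frames (9 4)
0 -> fault, evict 9, frames (4 0)
4 -> hit
0 -> hit
4 -> hit
7 -> fault, evict 4, frames (0 7)
4 -> fault, evict 0, frames (7 4)
7 -> hit
0 -> fault, evict 7, frames (4 0)
7 -> fault, evict 4, frames (0 7)
9 -> fault, evict 0, frames (7 9)
5 -> fault, evict 7, frames (9 5)
6 -> fault, evict 9, frames (5 6)
5 -> hit
8 -> fault, evict 5, frames (6 8)
7 -> fault, evict 6, frames (8 7)
5 -> fault, evict 8, frames (7 5)
8 -> fault, evict 7, frames (5 8)
Page faults: 17.

17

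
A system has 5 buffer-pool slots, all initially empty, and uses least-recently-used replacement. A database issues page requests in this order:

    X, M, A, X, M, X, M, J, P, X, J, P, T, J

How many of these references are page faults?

6

X -> fault, frames (X)
M -> fault, frames (X M)
A -> fault, frames (X M A)
X -> hit
M -> hit
X -> hit
M -> hit
J -> fault, frames (A X M J)
P -> fault, frames (A X M J P)
X -> hit
J -> hit
P -> hit
T -> fault, evict A, frames (M X J P T)
J -> hit
Page faults: 6.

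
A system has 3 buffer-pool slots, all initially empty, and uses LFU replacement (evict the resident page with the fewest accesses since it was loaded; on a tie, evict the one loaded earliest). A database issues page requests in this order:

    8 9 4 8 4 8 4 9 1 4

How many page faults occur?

8 -> miss, frames [8]
9 -> miss, frames [8, 9]
4 -> miss, frames [8, 9, 4]
8 -> hit
4 -> hit
8 -> hit
4 -> hit
9 -> hit
1 -> miss, evict 9, frames [8, 4, 1]
4 -> hit
Page faults: 4.

4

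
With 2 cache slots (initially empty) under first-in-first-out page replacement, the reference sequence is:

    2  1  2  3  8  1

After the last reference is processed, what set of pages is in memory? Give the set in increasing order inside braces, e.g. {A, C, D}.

{1, 8}

2: fault, frames {2}
1: fault, frames {2,1}
2: hit
3: fault, evict 2, frames {1,3}
8: fault, evict 1, frames {3,8}
1: fault, evict 3, frames {8,1}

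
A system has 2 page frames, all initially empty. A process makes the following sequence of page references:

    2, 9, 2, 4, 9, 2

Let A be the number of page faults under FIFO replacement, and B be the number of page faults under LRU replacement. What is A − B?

-1

Under FIFO: F F . F . F → 4 faults.
Under LRU: F F . F F F → 5 faults.
A − B = 4 − 5 = -1.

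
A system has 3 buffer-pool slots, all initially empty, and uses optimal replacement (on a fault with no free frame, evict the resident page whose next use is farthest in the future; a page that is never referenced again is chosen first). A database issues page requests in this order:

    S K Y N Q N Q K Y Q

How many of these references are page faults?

6

S: fault, frames {S}
K: fault, frames {S,K}
Y: fault, frames {S,K,Y}
N: fault, evict S, frames {K,Y,N}
Q: fault, evict Y, frames {K,N,Q}
N: hit
Q: hit
K: hit
Y: fault, evict N, frames {K,Q,Y}
Q: hit
Page faults: 6.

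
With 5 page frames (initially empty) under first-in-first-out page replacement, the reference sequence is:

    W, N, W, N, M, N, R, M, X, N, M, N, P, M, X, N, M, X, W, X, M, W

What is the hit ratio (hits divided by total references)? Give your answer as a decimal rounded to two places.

W: fault, frames (W)
N: fault, frames (W N)
W: hit
N: hit
M: fault, frames (W N M)
N: hit
R: fault, frames (W N M R)
M: hit
X: fault, frames (W N M R X)
N: hit
M: hit
N: hit
P: fault, evict W, frames (N M R X P)
M: hit
X: hit
N: hit
M: hit
X: hit
W: fault, evict N, frames (M R X P W)
X: hit
M: hit
W: hit
Hits: 15 of 22 references → 15/22 = 0.6818.

0.68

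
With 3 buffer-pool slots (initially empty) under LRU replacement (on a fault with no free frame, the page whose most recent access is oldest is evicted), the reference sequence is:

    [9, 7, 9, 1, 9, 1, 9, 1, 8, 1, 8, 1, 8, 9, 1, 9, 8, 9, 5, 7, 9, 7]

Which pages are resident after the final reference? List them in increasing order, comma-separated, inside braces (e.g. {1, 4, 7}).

{5, 7, 9}

9: miss, frames {9}
7: miss, frames {9,7}
9: hit
1: miss, frames {7,9,1}
9: hit
1: hit
9: hit
1: hit
8: miss, evict 7, frames {9,1,8}
1: hit
8: hit
1: hit
8: hit
9: hit
1: hit
9: hit
8: hit
9: hit
5: miss, evict 1, frames {8,9,5}
7: miss, evict 8, frames {9,5,7}
9: hit
7: hit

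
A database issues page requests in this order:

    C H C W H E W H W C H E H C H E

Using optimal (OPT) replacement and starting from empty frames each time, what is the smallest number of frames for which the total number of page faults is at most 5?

3

f=1: 16 faults
f=2: 9 faults
f=3: 5 faults
f=4: 4 faults
Smallest f with faults ≤ 5 is 3.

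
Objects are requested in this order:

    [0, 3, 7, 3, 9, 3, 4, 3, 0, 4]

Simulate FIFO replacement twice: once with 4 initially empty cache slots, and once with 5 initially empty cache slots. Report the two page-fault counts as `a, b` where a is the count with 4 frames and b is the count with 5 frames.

4 frames: F F F . F . F . F . → 6 faults.
5 frames: F F F . F . F . . . → 5 faults.
5 < 6: adding a frame reduced faults, as is typical.

6, 5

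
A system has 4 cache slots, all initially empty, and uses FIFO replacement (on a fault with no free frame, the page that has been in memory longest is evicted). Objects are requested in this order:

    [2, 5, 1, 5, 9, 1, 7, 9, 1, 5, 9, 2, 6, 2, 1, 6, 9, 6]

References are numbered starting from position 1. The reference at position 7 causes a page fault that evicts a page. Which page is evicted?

2

pos 1: 2 → miss, frames {2}
pos 2: 5 → miss, frames {2,5}
pos 3: 1 → miss, frames {2,5,1}
pos 4: 5 → hit
pos 5: 9 → miss, frames {2,5,1,9}
pos 6: 1 → hit
pos 7: 7 → miss, evict 2, frames {5,1,9,7}
At position 7, page 2 is evicted.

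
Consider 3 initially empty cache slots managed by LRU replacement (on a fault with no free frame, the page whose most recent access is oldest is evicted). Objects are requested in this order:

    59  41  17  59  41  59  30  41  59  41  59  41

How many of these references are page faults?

59: fault, frames (59)
41: fault, frames (59 41)
17: fault, frames (59 41 17)
59: hit
41: hit
59: hit
30: fault, evict 17, frames (41 59 30)
41: hit
59: hit
41: hit
59: hit
41: hit
Page faults: 4.

4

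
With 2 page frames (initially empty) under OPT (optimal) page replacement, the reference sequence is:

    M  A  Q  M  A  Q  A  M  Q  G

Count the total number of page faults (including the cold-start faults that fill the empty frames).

M: miss, frames {M}
A: miss, frames {M,A}
Q: miss, evict A, frames {M,Q}
M: hit
A: miss, evict M, frames {Q,A}
Q: hit
A: hit
M: miss, evict A, frames {Q,M}
Q: hit
G: miss, evict M, frames {Q,G}
Page faults: 6.

6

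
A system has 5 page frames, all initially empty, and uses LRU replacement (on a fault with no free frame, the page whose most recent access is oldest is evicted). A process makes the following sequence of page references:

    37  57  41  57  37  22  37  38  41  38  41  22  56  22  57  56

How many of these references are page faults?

7

37 → miss, frames {37}
57 → miss, frames {37,57}
41 → miss, frames {37,57,41}
57 → hit
37 → hit
22 → miss, frames {41,57,37,22}
37 → hit
38 → miss, frames {41,57,22,37,38}
41 → hit
38 → hit
41 → hit
22 → hit
56 → miss, evict 57, frames {37,38,41,22,56}
22 → hit
57 → miss, evict 37, frames {38,41,56,22,57}
56 → hit
Page faults: 7.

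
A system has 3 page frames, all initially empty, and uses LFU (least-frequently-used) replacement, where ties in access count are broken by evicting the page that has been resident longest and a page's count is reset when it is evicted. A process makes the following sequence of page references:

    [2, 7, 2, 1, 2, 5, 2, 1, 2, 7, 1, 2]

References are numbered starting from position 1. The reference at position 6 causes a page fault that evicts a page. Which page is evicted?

pos 1: 2: fault, frames [2]
pos 2: 7: fault, frames [2, 7]
pos 3: 2: hit
pos 4: 1: fault, frames [2, 7, 1]
pos 5: 2: hit
pos 6: 5: fault, evict 7, frames [2, 1, 5]
At position 6, page 7 is evicted.

7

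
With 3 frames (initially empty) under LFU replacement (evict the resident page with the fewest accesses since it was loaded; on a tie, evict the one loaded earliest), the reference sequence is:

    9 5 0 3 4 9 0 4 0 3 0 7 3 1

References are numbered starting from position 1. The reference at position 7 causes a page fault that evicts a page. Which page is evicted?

pos 1: 9 → fault, frames [9]
pos 2: 5 → fault, frames [9, 5]
pos 3: 0 → fault, frames [9, 5, 0]
pos 4: 3 → fault, evict 9, frames [5, 0, 3]
pos 5: 4 → fault, evict 5, frames [0, 3, 4]
pos 6: 9 → fault, evict 0, frames [3, 4, 9]
pos 7: 0 → fault, evict 3, frames [4, 9, 0]
At position 7, page 3 is evicted.

3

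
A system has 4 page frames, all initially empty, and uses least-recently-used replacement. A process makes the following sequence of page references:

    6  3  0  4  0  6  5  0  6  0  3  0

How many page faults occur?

6

6 -> miss, frames {6}
3 -> miss, frames {6,3}
0 -> miss, frames {6,3,0}
4 -> miss, frames {6,3,0,4}
0 -> hit
6 -> hit
5 -> miss, evict 3, frames {4,0,6,5}
0 -> hit
6 -> hit
0 -> hit
3 -> miss, evict 4, frames {5,6,0,3}
0 -> hit
Page faults: 6.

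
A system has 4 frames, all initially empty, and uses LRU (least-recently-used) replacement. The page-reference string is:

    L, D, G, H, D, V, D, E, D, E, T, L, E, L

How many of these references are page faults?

8

L -> fault, frames [L]
D -> fault, frames [L, D]
G -> fault, frames [L, D, G]
H -> fault, frames [L, D, G, H]
D -> hit
V -> fault, evict L, frames [G, H, D, V]
D -> hit
E -> fault, evict G, frames [H, V, D, E]
D -> hit
E -> hit
T -> fault, evict H, frames [V, D, E, T]
L -> fault, evict V, frames [D, E, T, L]
E -> hit
L -> hit
Page faults: 8.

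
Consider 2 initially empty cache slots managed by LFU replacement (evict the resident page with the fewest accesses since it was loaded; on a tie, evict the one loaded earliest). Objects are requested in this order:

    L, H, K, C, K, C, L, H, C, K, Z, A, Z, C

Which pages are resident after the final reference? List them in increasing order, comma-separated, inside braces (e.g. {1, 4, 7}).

{C, Z}

L: fault, frames {L}
H: fault, frames {L,H}
K: fault, evict L, frames {H,K}
C: fault, evict H, frames {K,C}
K: hit
C: hit
L: fault, evict K, frames {C,L}
H: fault, evict L, frames {C,H}
C: hit
K: fault, evict H, frames {C,K}
Z: fault, evict K, frames {C,Z}
A: fault, evict Z, frames {C,A}
Z: fault, evict A, frames {C,Z}
C: hit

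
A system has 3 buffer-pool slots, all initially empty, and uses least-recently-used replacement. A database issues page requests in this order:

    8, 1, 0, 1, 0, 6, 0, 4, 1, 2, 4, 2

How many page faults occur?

7

8 -> miss, frames (8)
1 -> miss, frames (8 1)
0 -> miss, frames (8 1 0)
1 -> hit
0 -> hit
6 -> miss, evict 8, frames (1 0 6)
0 -> hit
4 -> miss, evict 1, frames (6 0 4)
1 -> miss, evict 6, frames (0 4 1)
2 -> miss, evict 0, frames (4 1 2)
4 -> hit
2 -> hit
Page faults: 7.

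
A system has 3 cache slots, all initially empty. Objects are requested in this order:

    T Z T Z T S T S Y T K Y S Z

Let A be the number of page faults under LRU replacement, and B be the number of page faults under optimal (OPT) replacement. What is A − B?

1

Under LRU: F F . . . F . . F . F . F F → 7 faults.
Under OPT: F F . . . F . . F . F . . F → 6 faults.
A − B = 7 − 6 = 1.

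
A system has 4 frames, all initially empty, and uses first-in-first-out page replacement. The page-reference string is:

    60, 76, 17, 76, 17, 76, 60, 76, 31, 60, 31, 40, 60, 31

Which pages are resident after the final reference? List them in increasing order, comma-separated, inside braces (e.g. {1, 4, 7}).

60: fault, frames [60]
76: fault, frames [60, 76]
17: fault, frames [60, 76, 17]
76: hit
17: hit
76: hit
60: hit
76: hit
31: fault, frames [60, 76, 17, 31]
60: hit
31: hit
40: fault, evict 60, frames [76, 17, 31, 40]
60: fault, evict 76, frames [17, 31, 40, 60]
31: hit

{17, 31, 40, 60}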